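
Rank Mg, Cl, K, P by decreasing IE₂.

K > Cl > P > Mg

Consider each +1 ion: Mg⁺ still has 1 valence electron; Cl⁺ still has 6 valence electrons; K⁺ is the bare [Ar] core; P⁺ still has 4 valence electrons.
Pulling an electron out of a noble-gas core costs far more than removing a remaining valence electron, so K sits at the high end of IE_2.
Valence configurations: Mg⁺ [Ne]3s¹, Cl⁺ [Ne]3s²3p⁴, P⁺ [Ne]3s²3p².
The numbers (kJ/mol): Mg 1451, Cl 2298, K 3052, P 1907.
Hence IE_2: Mg < P < Cl < K.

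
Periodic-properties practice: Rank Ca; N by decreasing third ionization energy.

Ca > N

After 2 electrons have been removed, what remains? Ca²⁺ is the bare [Ar] core; N²⁺ still has 3 valence electrons.
Core electrons are held far more tightly than valence electrons, so Ca tops the IE_3 order.
Tabulated IE_3 (kJ/mol): Ca 4912, N 4578.
Putting it together, IE_3: N < Ca.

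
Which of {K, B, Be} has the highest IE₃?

IE_3 is the cost of taking one more electron from the +2 cation: K²⁺ is already 1 electron into the core; B²⁺ still has 1 valence electron; Be²⁺ is the bare [He] core.
Core electrons are held far more tightly than valence electrons, so K and Be top the IE_3 order.
The numbers (kJ/mol): K 4420, B 3660, Be 14849.
Overall IE_3 order: B < K < Be.

Be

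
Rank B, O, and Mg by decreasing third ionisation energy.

Mg > O > B

Consider each +2 ion: B²⁺ still has 1 valence electron; O²⁺ still has 4 valence electrons; Mg²⁺ is the bare [Ne] core.
Core electrons are held far more tightly than valence electrons, so Mg tops the IE_3 order.
Valence configurations: B²⁺ [He]2s¹, O²⁺ [He]2s²2p².
The numbers (kJ/mol): B 3660, O 5300, Mg 7733.
So the third ionization energies run B < O < Mg.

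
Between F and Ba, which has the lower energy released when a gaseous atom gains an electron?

Ba

Atoms with high Z_eff and room in the valence shell (especially the halogens) have the most exothermic electron affinities.
Neither a single period nor a single group — weigh both effects.
F > Ba: relative to Ba, both the across-period and down-group shifts push F's electron affinity up.
Tabulated electron affinity (kJ/mol): F 328, Ba 14.
So Ba has the lower energy released when a gaseous atom gains an electron (Ba < F).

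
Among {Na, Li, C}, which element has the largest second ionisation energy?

Li

The second ionization energy removes an electron from the +1 ion. For each element: Na⁺ is the bare [Ne] core; Li⁺ is the bare [He] core; C⁺ still has 3 valence electrons.
Pulling an electron out of a noble-gas core costs far more than removing a remaining valence electron, so Na and Li sit at the high end of IE_2.
Tabulated IE_2 (kJ/mol): Na 4562, Li 7298, C 2353.
So the second ionization energies run C < Na < Li.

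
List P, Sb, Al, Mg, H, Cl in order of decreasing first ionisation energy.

H, Cl, P, Sb, Mg, Al

Across a period the outer electron is held more tightly (higher IE₁); down a group it sits in a higher shell, more shielded, and comes off more easily.
These span different periods and groups, so the two trends combine.
Mg > Al: this pair runs against the simple trend — see the exception note.
Sb > Mg: period and group pull opposite ways; the across-period shift dominates (831 vs 738 kJ/mol).
P > Sb: they share group 15; the group trend gives P the larger value.
Cl > P: Cl lies to the right of P in period 3, so the across-period effect alone puts Cl higher.
H > Cl: period and group pull opposite ways; the down-group shift dominates (1312 vs 1251 kJ/mol).
Note the exception: Mg has a higher first ionization energy than Al, contrary to the simple trend — Al's single 3p electron is easier to remove than one from Mg's filled 3s².
Approximate values (kJ/mol): H 1312, Mg 738, Al 578, P 1012, Cl 1251, Sb 831.
So from highest to lowest: H > Cl > P > Sb > Mg > Al.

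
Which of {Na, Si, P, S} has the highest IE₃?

After 2 electrons have been removed, what remains? Na²⁺ is already 1 electron into the core; Si²⁺ still has 2 valence electrons; P²⁺ still has 3 valence electrons; S²⁺ still has 4 valence electrons.
Core electrons are held far more tightly than valence electrons, so Na tops the IE_3 order.
Valence configurations: Si²⁺ [Ne]3s², P²⁺ [Ne]3s²3p¹, S²⁺ [Ne]3s²3p².
P²⁺ loses a lone 3p electron whereas Si²⁺ must break into a filled 3s² pair, so IE_3(Si) > IE_3(P) even though P has the higher nuclear charge.
Approximate IE_3 values (kJ/mol): Na 6910, Si 3232, P 2914, S 3357.
Putting it together, IE_3: P < Si < S < Na.

Na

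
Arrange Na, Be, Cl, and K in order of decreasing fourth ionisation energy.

Be, Na, K, Cl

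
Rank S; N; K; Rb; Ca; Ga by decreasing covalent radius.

Rb > K > Ca > Ga > S > N

N is in period 2, group 15; S is in period 3, group 16; K is in period 4, group 1; Ca is in period 4, group 2; Ga is in period 4, group 13; Rb is in period 5, group 1.
Radius decreases left→right (rising Z_eff, same n) and increases top→bottom (higher n).
Neither a single period nor a single group — weigh both effects.
S > N: the two effects oppose for this pair; the down-group effect wins (103 vs 71 pm).
Ga > S: both effects reinforce here, so Ga is clearly the larger of the two.
Ca > Ga: Ca lies to the left of Ga in period 4, so the across-period effect alone puts Ca larger.
K > Ca: both are in period 4; the period trend gives K the larger value.
Rb > K: Rb sits below K in group 1, so the down-group effect alone puts Rb larger.
For reference (pm): N 71, S 103, K 196, Ca 171, Ga 124, Rb 210.
So from largest to smallest: Rb > K > Ca > Ga > S > N.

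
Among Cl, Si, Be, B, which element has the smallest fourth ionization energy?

IE_4 is the cost of taking one more electron from the +3 cation: Cl³⁺ still has 4 valence electrons; Si³⁺ still has 1 valence electron; Be³⁺ is already 1 electron into the core; B³⁺ is the bare [He] core.
Core electrons are held far more tightly than valence electrons, so Be and B top the IE_4 order.
Valence configurations: Cl³⁺ [Ne]3s²3p², Si³⁺ [Ne]3s¹.
Tabulated IE_4 (kJ/mol): Cl 5159, Si 4356, Be 21007, B 25026.
Putting it together, IE_4: Si < Cl < Be < B.

Si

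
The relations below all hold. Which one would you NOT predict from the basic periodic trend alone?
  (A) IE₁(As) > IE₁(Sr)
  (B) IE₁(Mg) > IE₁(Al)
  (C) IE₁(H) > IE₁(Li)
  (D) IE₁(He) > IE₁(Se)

The general trend: first ionisation energy increases across a period and decreases down a group.
(A) As (period 4, group 15) vs Sr (period 5, group 2): the stated order agrees with the simple trend.
(B) Mg (period 3, group 2) vs Al (period 3, group 13): the stated order contradicts the simple trend.
(C) H (period 1, group 1) vs Li (period 2, group 1): the stated order agrees with the simple trend.
(D) He (period 1, group 18) vs Se (period 4, group 16): the stated order agrees with the simple trend.
The exception is (B): Al's single 3p electron is easier to remove than one from Mg's filled 3s².

(B)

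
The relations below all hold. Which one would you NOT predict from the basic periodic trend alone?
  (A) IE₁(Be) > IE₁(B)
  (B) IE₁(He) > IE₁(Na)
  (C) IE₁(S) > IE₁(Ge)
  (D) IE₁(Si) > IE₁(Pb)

(A)

The general trend: IE₁ increases across a period and decreases down a group.
(A) Be (period 2, group 2) vs B (period 2, group 13): the stated order contradicts the simple trend.
(B) He (period 1, group 18) vs Na (period 3, group 1): the stated order agrees with the simple trend.
(C) S (period 3, group 16) vs Ge (period 4, group 14): the stated order agrees with the simple trend.
(D) Si (period 3, group 14) vs Pb (period 6, group 14): the stated order agrees with the simple trend.
The exception is (A): removing B's lone 2p electron is easier than breaking Be's filled 2s².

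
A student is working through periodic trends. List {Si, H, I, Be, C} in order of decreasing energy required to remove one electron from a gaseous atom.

H > C > I > Be > Si

Removing the outermost electron gets harder across a period and easier down a group.
Here both period and group differ, so the two effects have to be weighed against each other.
Be > Si: period and group pull opposite ways; the down-group shift dominates (900 vs 786 kJ/mol).
I > Be: period and group pull opposite ways; the across-period shift dominates (1008 vs 900 kJ/mol).
C > I: the two effects oppose for this pair; the down-group effect wins (1086 vs 1008 kJ/mol).
H > C: the two effects oppose for this pair; the down-group effect wins (1312 vs 1086 kJ/mol).
For reference (kJ/mol): H 1312, Be 900, C 1086, Si 786, I 1008.
So from highest to lowest: H > C > I > Be > Si.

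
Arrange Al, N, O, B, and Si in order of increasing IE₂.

After 1 electron has been removed, what remains? Al⁺ still has 2 valence electrons; N⁺ still has 4 valence electrons; O⁺ still has 5 valence electrons; B⁺ still has 2 valence electrons; Si⁺ still has 3 valence electrons.
All are still removing valence electrons, so compare the +1 ions as you would atoms: IE_2 generally rises across a period (higher Z_eff) and falls down a group (larger shell), subject to the usual subshell exceptions.
Valence configurations: Al⁺ [Ne]3s², N⁺ [He]2s²2p², O⁺ [He]2s²2p³, B⁺ [He]2s², Si⁺ [Ne]3s²3p¹.
Si⁺ loses a lone 3p electron whereas Al⁺ must break into a filled 3s² pair, so IE_2(Al) > IE_2(Si) even though Si has the higher nuclear charge.
The numbers (kJ/mol): Al 1817, N 2856, O 3388, B 2427, Si 1577.
Hence IE_2: Si < Al < B < N < O.

Si < Al < B < N < O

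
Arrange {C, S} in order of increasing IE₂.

S, C

IE_2 is the cost of taking one more electron from the +1 cation: C⁺ still has 3 valence electrons; S⁺ still has 5 valence electrons.
All are still removing valence electrons, so compare the +1 ions as you would atoms: IE_2 generally rises across a period (higher Z_eff) and falls down a group (larger shell), subject to the usual subshell exceptions.
Valence configurations: C⁺ [He]2s²2p¹, S⁺ [Ne]3s²3p³.
The numbers (kJ/mol): C 2353, S 2252.
So the second ionization energies run S < C.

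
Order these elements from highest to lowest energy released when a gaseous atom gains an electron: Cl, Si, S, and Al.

Cl, S, Si, Al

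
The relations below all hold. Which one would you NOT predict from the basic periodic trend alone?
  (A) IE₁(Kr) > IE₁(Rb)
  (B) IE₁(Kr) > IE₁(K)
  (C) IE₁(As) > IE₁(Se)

(C)

The general trend: first ionisation energy increases across a period and decreases down a group.
(A) Kr (period 4, group 18) vs Rb (period 5, group 1): the stated order agrees with the simple trend.
(B) Kr (period 4, group 18) vs K (period 4, group 1): the stated order agrees with the simple trend.
(C) As (period 4, group 15) vs Se (period 4, group 16): the stated order contradicts the simple trend.
The exception is (C): Se (4p⁴) ionizes more easily than half-filled As (4p³).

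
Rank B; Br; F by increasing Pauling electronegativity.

B is in period 2, group 13; F is in period 2, group 17; Br is in period 4, group 17.
Smaller atoms with higher effective nuclear charge are more electronegative.
Here both period and group differ, so the two effects have to be weighed against each other.
Br > B: the two effects oppose for this pair; the across-period effect wins (2.96 vs 2.04).
F > Br: F sits above Br in group 17, so the down-group effect alone puts F higher.
Approximate values (Pauling): B 2.04, F 3.98, Br 2.96.
So from lowest to highest: B < Br < F.

B, Br, F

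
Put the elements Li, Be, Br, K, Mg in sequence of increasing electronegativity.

K < Li < Mg < Be < Br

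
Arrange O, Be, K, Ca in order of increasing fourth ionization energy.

K < Ca < O < Be

After 3 electrons have been removed, what remains? O³⁺ still has 3 valence electrons; Be³⁺ is already 1 electron into the core; K³⁺ is already 2 electrons into the core; Ca³⁺ is already 1 electron into the core.
Usually core removal costs more than valence removal, but here the competition is close: a tightly held n=2 valence electron can cost more to remove than an n=3 core electron, so the actual values have to decide it.
Approximate IE_4 values (kJ/mol): O 7469, Be 21007, K 5877, Ca 6491.
Overall IE_4 order: K < Ca < O < Be.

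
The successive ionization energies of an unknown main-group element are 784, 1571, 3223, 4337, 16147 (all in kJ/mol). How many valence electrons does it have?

4

Look for the largest jump between consecutive ionization energies: IE5/IE4 ≈ 3.7, far larger than any earlier ratio.
That jump marks the point where a core electron is being removed. So the atom has 4 valence electrons.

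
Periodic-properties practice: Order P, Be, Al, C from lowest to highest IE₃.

Al < P < C < Be

Consider each +2 ion: P²⁺ still has 3 valence electrons; Be²⁺ is the bare [He] core; Al²⁺ still has 1 valence electron; C²⁺ still has 2 valence electrons.
Breaking into a closed-shell core is much more expensive than removing a leftover valence electron — Be has the largest IE_3 here.
Valence configurations: P²⁺ [Ne]3s²3p¹, Al²⁺ [Ne]3s¹, C²⁺ [He]2s².
Tabulated IE_3 (kJ/mol): P 2914, Be 14849, Al 2745, C 4620.
So the third ionization energies run Al < P < C < Be.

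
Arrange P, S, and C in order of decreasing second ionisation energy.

C, S, P

Consider each +1 ion: P⁺ still has 4 valence electrons; S⁺ still has 5 valence electrons; C⁺ still has 3 valence electrons.
All are still removing valence electrons, so compare the +1 ions as you would atoms: IE_2 generally rises across a period (higher Z_eff) and falls down a group (larger shell), subject to the usual subshell exceptions.
Valence configurations: P⁺ [Ne]3s²3p², S⁺ [Ne]3s²3p³, C⁺ [He]2s²2p¹.
The numbers (kJ/mol): P 1907, S 2252, C 2353.
Hence IE_2: P < S < C.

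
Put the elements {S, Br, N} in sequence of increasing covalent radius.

N is in period 2, group 15; S is in period 3, group 16; Br is in period 4, group 17.
Atomic radius shrinks across a period as nuclear charge pulls the same shell inward, and grows down a group as new shells are added.
Neither a single period nor a single group — weigh both effects.
S > N: the two effects oppose for this pair; the down-group effect wins (103 vs 71 pm).
Br > S: the two effects oppose for this pair; the down-group effect wins (114 vs 103 pm).
For reference (pm): N 71, S 103, Br 114.
So from smallest to largest: N < S < Br.

N, S, Br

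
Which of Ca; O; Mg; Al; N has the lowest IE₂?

Ca

The second ionization energy removes an electron from the +1 ion. For each element: Ca⁺ still has 1 valence electron; O⁺ still has 5 valence electrons; Mg⁺ still has 1 valence electron; Al⁺ still has 2 valence electrons; N⁺ still has 4 valence electrons.
All are still removing valence electrons, so compare the +1 ions as you would atoms: IE_2 generally rises across a period (higher Z_eff) and falls down a group (larger shell), subject to the usual subshell exceptions.
Valence configurations: Ca⁺ [Ar]4s¹, O⁺ [He]2s²2p³, Mg⁺ [Ne]3s¹, Al⁺ [Ne]3s², N⁺ [He]2s²2p².
Tabulated IE_2 (kJ/mol): Ca 1145, O 3388, Mg 1451, Al 1817, N 2856.
Putting it together, IE_2: Ca < Mg < Al < N < O.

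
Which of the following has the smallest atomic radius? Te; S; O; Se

O is in period 2, group 16; S is in period 3, group 16; Se is in period 4, group 16; Te is in period 5, group 16.
Atomic radius shrinks across a period as nuclear charge pulls the same shell inward, and grows down a group as new shells are added.
All are in group 16, so atomic radius increases down the group.
The smallest atomic radius among these belongs to O.

O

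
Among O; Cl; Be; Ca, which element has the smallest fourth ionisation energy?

IE_4 is the cost of taking one more electron from the +3 cation: O³⁺ still has 3 valence electrons; Cl³⁺ still has 4 valence electrons; Be³⁺ is already 1 electron into the core; Ca³⁺ is already 1 electron into the core.
Usually core removal costs more than valence removal, but here the competition is close: a tightly held n=2 valence electron can cost more to remove than an n=3 core electron, so the actual values have to decide it.
Valence configurations: O³⁺ [He]2s²2p¹, Cl³⁺ [Ne]3s²3p².
Approximate IE_4 values (kJ/mol): O 7469, Cl 5159, Be 21007, Ca 6491.
Overall IE_4 order: Cl < Ca < O < Be.

Cl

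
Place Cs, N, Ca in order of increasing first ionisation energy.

Cs < Ca < N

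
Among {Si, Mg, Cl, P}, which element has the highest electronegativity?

Mg is in period 3, group 2; Si is in period 3, group 14; P is in period 3, group 15; Cl is in period 3, group 17.
Electronegativity increases across a period and decreases down a group, tracking effective nuclear charge and atomic size.
All lie in period 3, so electronegativity increases left to right.
The highest electronegativity among these belongs to Cl.

Cl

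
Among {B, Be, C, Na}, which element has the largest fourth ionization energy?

After 3 electrons have been removed, what remains? B³⁺ is the bare [He] core; Be³⁺ is already 1 electron into the core; C³⁺ still has 1 valence electron; Na³⁺ is already 2 electrons into the core.
Pulling an electron out of a noble-gas core costs far more than removing a remaining valence electron, so Na, Be and B sit at the high end of IE_4.
Approximate IE_4 values (kJ/mol): B 25026, Be 21007, C 6223, Na 9543.
Putting it together, IE_4: C < Na < Be < B.

B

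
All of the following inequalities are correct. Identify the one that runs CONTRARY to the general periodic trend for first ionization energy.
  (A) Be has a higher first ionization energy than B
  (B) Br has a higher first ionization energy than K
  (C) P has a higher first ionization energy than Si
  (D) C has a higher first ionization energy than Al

(A)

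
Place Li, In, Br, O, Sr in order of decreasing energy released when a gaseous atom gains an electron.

Br > O > Li > In > Sr

Li is in period 2, group 1; O is in period 2, group 16; Br is in period 4, group 17; Sr is in period 5, group 2; In is in period 5, group 13.
EA tends to increase across a period and decrease down a group, though the pattern is less regular than for IE or radius.
These span different periods and groups, so the two trends combine.
In > Sr: In lies to the right of Sr in period 5, so the across-period effect alone puts In higher.
Li > In: the two effects oppose for this pair; the down-group effect wins (60 vs 29 kJ/mol).
O > Li: both are in period 2; the period trend gives O the larger value.
Br > O: period and group pull opposite ways; the across-period shift dominates (325 vs 141 kJ/mol).
Tabulated electron affinity (kJ/mol): Li 60, O 141, Br 325, Sr 5, In 29.
So from highest to lowest: Br > O > Li > In > Sr.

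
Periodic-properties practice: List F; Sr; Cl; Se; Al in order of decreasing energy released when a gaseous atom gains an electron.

F is in period 2, group 17; Al is in period 3, group 13; Cl is in period 3, group 17; Se is in period 4, group 16; Sr is in period 5, group 2.
Adding an electron releases more energy for atoms nearer the top right (short of the noble gases).
Neither a single period nor a single group — weigh both effects.
Al > Sr: both effects reinforce here, so Al is clearly the higher of the two.
Se > Al: the two effects oppose for this pair; the across-period effect wins (195 vs 42 kJ/mol).
F > Se: relative to Se, both the across-period and down-group shifts push F's electron affinity up.
Cl > F: this pair runs against the simple trend — see the exception note.
Note the exception: Cl has a higher electron affinity than F, contrary to the simple trend — F's small 2p subshell makes the incoming electron feel strong e⁻–e⁻ repulsion, so Cl actually releases more energy on gaining an electron.
For reference (kJ/mol): F 328, Al 42, Cl 349, Se 195, Sr 5.
So from highest to lowest: Cl > F > Se > Al > Sr.

Cl > F > Se > Al > Sr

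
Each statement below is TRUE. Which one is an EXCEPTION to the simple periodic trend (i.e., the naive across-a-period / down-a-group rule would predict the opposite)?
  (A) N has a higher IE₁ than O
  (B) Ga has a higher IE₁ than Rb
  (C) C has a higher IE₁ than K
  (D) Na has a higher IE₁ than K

(A)

The general trend: IE₁ increases across a period and decreases down a group.
(A) N (period 2, group 15) vs O (period 2, group 16): the stated order contradicts the simple trend.
(B) Ga (period 4, group 13) vs Rb (period 5, group 1): the stated order agrees with the simple trend.
(C) C (period 2, group 14) vs K (period 4, group 1): the stated order agrees with the simple trend.
(D) Na (period 3, group 1) vs K (period 4, group 1): the stated order agrees with the simple trend.
The exception is (A): pairing an electron in O's 2p⁴ costs repulsion energy, so O ionizes more easily than half-filled N (2p³).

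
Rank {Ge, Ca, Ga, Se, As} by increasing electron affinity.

Ca < Ga < As < Ge < Se

Ca is in period 4, group 2; Ga is in period 4, group 13; Ge is in period 4, group 14; As is in period 4, group 15; Se is in period 4, group 16.
Adding an electron releases more energy for atoms nearer the top right (short of the noble gases).
All lie in period 4; the across-period trend (electron affinity increases left to right) applies, with the exception below.
Note the exception: Ge has a higher electron affinity than As, contrary to the simple trend — adding an electron to As's half-filled 4p³ is unfavourable, so Ge (4p²) has the more exothermic EA.
Tabulated electron affinity (kJ/mol): Ca 2, Ga 29, Ge 119, As 78, Se 195.
So from lowest to highest: Ca < Ga < As < Ge < Se.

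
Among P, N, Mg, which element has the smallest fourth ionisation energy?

P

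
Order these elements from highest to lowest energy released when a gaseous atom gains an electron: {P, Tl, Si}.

Si > P > Tl

EA tends to increase across a period and decrease down a group, though the pattern is less regular than for IE or radius.
Here both period and group differ, so the two effects have to be weighed against each other.
P > Tl: relative to Tl, both the across-period and down-group shifts push P's electron affinity up.
Si > P: this pair runs against the simple trend — see the exception note.
Note the exception: Si has a higher electron affinity than P, contrary to the simple trend — adding an electron to P's half-filled 3p³ is unfavourable, so Si (3p²) has the more exothermic EA.
Tabulated electron affinity (kJ/mol): Si 134, P 72, Tl 19.
So from highest to lowest: Si > P > Tl.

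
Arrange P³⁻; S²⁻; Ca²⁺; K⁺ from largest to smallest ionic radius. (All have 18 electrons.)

All of these have 18 electrons, so size is governed by nuclear charge alone: the more protons, the stronger the pull on the same electron cloud, and the smaller the ion.
Nuclear charges: Ca²⁺ (Z=20), K⁺ (Z=19), S²⁻ (Z=16), P³⁻ (Z=15).
Largest to smallest: P³⁻ > S²⁻ > K⁺ > Ca²⁺.

P³⁻ > S²⁻ > K⁺ > Ca²⁺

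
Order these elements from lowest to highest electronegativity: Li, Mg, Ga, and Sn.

Li is in period 2, group 1; Mg is in period 3, group 2; Ga is in period 4, group 13; Sn is in period 5, group 14.
Electronegativity increases across a period and decreases down a group, tracking effective nuclear charge and atomic size.
A diagonal step moves right (one effect) and down (the opposite effect) at once.
Mg > Li: the two effects oppose for this pair; the across-period effect wins (1.31 vs 0.98).
Ga > Mg: period and group pull opposite ways; the across-period shift dominates (1.81 vs 1.31).
Sn > Ga: period and group pull opposite ways; the across-period shift dominates (1.96 vs 1.81).
For reference (Pauling): Li 0.98, Mg 1.31, Ga 1.81, Sn 1.96.
So from lowest to highest: Li < Mg < Ga < Sn.

Li < Mg < Ga < Sn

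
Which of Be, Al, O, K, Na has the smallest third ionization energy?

IE_3 is the cost of taking one more electron from the +2 cation: Be²⁺ is the bare [He] core; Al²⁺ still has 1 valence electron; O²⁺ still has 4 valence electrons; K²⁺ is already 1 electron into the core; Na²⁺ is already 1 electron into the core.
Usually core removal costs more than valence removal, but here the competition is close: a tightly held n=2 valence electron can cost more to remove than an n=3 core electron, so the actual values have to decide it.
Valence configurations: Al²⁺ [Ne]3s¹, O²⁺ [He]2s²2p².
Approximate IE_3 values (kJ/mol): Be 14849, Al 2745, O 5300, K 4420, Na 6910.
Overall IE_3 order: Al < K < O < Na < Be.

Al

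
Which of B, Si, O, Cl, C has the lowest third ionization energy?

Si

After 2 electrons have been removed, what remains? B²⁺ still has 1 valence electron; Si²⁺ still has 2 valence electrons; O²⁺ still has 4 valence electrons; Cl²⁺ still has 5 valence electrons; C²⁺ still has 2 valence electrons.
All are still removing valence electrons, so compare the +2 ions as you would atoms: IE_3 generally rises across a period (higher Z_eff) and falls down a group (larger shell), subject to the usual subshell exceptions.
Valence configurations: B²⁺ [He]2s¹, Si²⁺ [Ne]3s², O²⁺ [He]2s²2p², Cl²⁺ [Ne]3s²3p³, C²⁺ [He]2s².
The numbers (kJ/mol): B 3660, Si 3232, O 5300, Cl 3822, C 4620.
Hence IE_3: Si < B < Cl < C < O.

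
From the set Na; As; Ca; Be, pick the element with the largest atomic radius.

Be is in period 2, group 2; Na is in period 3, group 1; Ca is in period 4, group 2; As is in period 4, group 15.
Across a period the added protons contract the valence shell; down a group each new principal shell makes the atom larger.
Neither a single period nor a single group — weigh both effects.
As > Be: period and group pull opposite ways; the down-group shift dominates (121 vs 102 pm).
Na > As: period and group pull opposite ways; the across-period shift dominates (155 vs 121 pm).
Ca > Na: the two effects oppose for this pair; the down-group effect wins (171 vs 155 pm).
For reference (pm): Be 102, Na 155, Ca 171, As 121.
The largest atomic radius among these belongs to Ca.

Ca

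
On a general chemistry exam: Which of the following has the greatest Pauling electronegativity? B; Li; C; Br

Br

Li is in period 2, group 1; B is in period 2, group 13; C is in period 2, group 14; Br is in period 4, group 17.
Smaller atoms with higher effective nuclear charge are more electronegative.
Here both period and group differ, so the two effects have to be weighed against each other.
B > Li: both are in period 2; the period trend gives B the larger value.
C > B: both are in period 2; the period trend gives C the larger value.
Br > C: the two effects oppose for this pair; the across-period effect wins (2.96 vs 2.55).
Approximate values (Pauling): Li 0.98, B 2.04, C 2.55, Br 2.96.
The greatest Pauling electronegativity among these belongs to Br.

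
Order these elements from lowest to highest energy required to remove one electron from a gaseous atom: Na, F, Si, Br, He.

Na < Si < Br < F < He

He is in period 1, group 18; F is in period 2, group 17; Na is in period 3, group 1; Si is in period 3, group 14; Br is in period 4, group 17.
Across a period the outer electron is held more tightly (higher IE₁); down a group it sits in a higher shell, more shielded, and comes off more easily.
Neither a single period nor a single group — weigh both effects.
Si > Na: Si lies to the right of Na in period 3, so the across-period effect alone puts Si higher.
Br > Si: the two effects oppose for this pair; the across-period effect wins (1140 vs 786 kJ/mol).
F > Br: they share group 17; the group trend gives F the larger value.
He > F: both effects reinforce here, so He is clearly the higher of the two.
For reference (kJ/mol): He 2372, F 1681, Na 496, Si 786, Br 1140.
So from lowest to highest: Na < Si < Br < F < He.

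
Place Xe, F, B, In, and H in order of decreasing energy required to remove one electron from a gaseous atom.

H is in period 1, group 1; B is in period 2, group 13; F is in period 2, group 17; In is in period 5, group 13; Xe is in period 5, group 18.
IE₁ increases left→right with effective nuclear charge and decreases top→bottom as the valence shell moves farther out.
Neither a single period nor a single group — weigh both effects.
B > In: B sits above In in group 13, so the down-group effect alone puts B higher.
Xe > B: period and group pull opposite ways; the across-period shift dominates (1170 vs 801 kJ/mol).
H > Xe: the two effects oppose for this pair; the down-group effect wins (1312 vs 1170 kJ/mol).
F > H: period and group pull opposite ways; the across-period shift dominates (1681 vs 1312 kJ/mol).
For reference (kJ/mol): H 1312, B 801, F 1681, In 558, Xe 1170.
So from highest to lowest: F > H > Xe > B > In.

F > H > Xe > B > In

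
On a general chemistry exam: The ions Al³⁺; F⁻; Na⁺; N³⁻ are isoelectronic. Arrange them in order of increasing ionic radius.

Al³⁺ < Na⁺ < F⁻ < N³⁻

All of these have 10 electrons, so size is governed by nuclear charge alone: the more protons, the stronger the pull on the same electron cloud, and the smaller the ion.
Nuclear charges: Al³⁺ (Z=13), Na⁺ (Z=11), F⁻ (Z=9), N³⁻ (Z=7).
Smallest to largest: Al³⁺ < Na⁺ < F⁻ < N³⁻.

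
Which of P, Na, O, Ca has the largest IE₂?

Na

The second ionization energy removes an electron from the +1 ion. For each element: P⁺ still has 4 valence electrons; Na⁺ is the bare [Ne] core; O⁺ still has 5 valence electrons; Ca⁺ still has 1 valence electron.
Breaking into a closed-shell core is much more expensive than removing a leftover valence electron — Na has the largest IE_2 here.
Valence configurations: P⁺ [Ne]3s²3p², O⁺ [He]2s²2p³, Ca⁺ [Ar]4s¹.
Approximate IE_2 values (kJ/mol): P 1907, Na 4562, O 3388, Ca 1145.
Hence IE_2: Ca < P < O < Na.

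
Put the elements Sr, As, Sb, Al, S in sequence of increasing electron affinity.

Al is in period 3, group 13; S is in period 3, group 16; As is in period 4, group 15; Sr is in period 5, group 2; Sb is in period 5, group 15.
Adding an electron releases more energy for atoms nearer the top right (short of the noble gases).
Here both period and group differ, so the two effects have to be weighed against each other.
Al > Sr: both effects reinforce here, so Al is clearly the higher of the two.
As > Al: the two effects oppose for this pair; the across-period effect wins (78 vs 42 kJ/mol).
Sb > As: this pair runs against the simple trend — see the exception note.
S > Sb: both effects reinforce here, so S is clearly the higher of the two.
Note the exception: Sb has a higher electron affinity than As, contrary to the simple trend — both are half-filled np³, but the pairing/repulsion penalty for the added electron shrinks as the p orbitals become larger and more diffuse down the group, and for Sb that outweighs the weaker nuclear attraction.
Approximate values (kJ/mol): Al 42, S 200, As 78, Sr 5, Sb 103.
So from lowest to highest: Sr < Al < As < Sb < S.

Sr < Al < As < Sb < S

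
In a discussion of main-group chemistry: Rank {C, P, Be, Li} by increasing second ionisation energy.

After 1 electron has been removed, what remains? C⁺ still has 3 valence electrons; P⁺ still has 4 valence electrons; Be⁺ still has 1 valence electron; Li⁺ is the bare [He] core.
Pulling an electron out of a noble-gas core costs far more than removing a remaining valence electron, so Li sits at the high end of IE_2.
Valence configurations: C⁺ [He]2s²2p¹, P⁺ [Ne]3s²3p², Be⁺ [He]2s¹.
Approximate IE_2 values (kJ/mol): C 2353, P 1907, Be 1757, Li 7298.
So the second ionization energies run Be < P < C < Li.

Be, P, C, Li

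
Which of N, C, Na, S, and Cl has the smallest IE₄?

S

The fourth ionization energy removes an electron from the +3 ion. For each element: N³⁺ still has 2 valence electrons; C³⁺ still has 1 valence electron; Na³⁺ is already 2 electrons into the core; S³⁺ still has 3 valence electrons; Cl³⁺ still has 4 valence electrons.
Breaking into a closed-shell core is much more expensive than removing a leftover valence electron — Na has the largest IE_4 here.
Valence configurations: N³⁺ [He]2s², C³⁺ [He]2s¹, S³⁺ [Ne]3s²3p¹, Cl³⁺ [Ne]3s²3p².
The numbers (kJ/mol): N 7475, C 6223, Na 9543, S 4556, Cl 5159.
Hence IE_4: S < Cl < C < N < Na.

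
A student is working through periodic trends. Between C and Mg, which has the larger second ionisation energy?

C

IE_2 is the cost of taking one more electron from the +1 cation: C⁺ still has 3 valence electrons; Mg⁺ still has 1 valence electron.
All are still removing valence electrons, so compare the +1 ions as you would atoms: IE_2 generally rises across a period (higher Z_eff) and falls down a group (larger shell), subject to the usual subshell exceptions.
Valence configurations: C⁺ [He]2s²2p¹, Mg⁺ [Ne]3s¹.
Tabulated IE_2 (kJ/mol): C 2353, Mg 1451.
Hence IE_2: Mg < C.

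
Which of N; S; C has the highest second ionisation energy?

N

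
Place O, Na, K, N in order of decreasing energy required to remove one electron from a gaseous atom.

N is in period 2, group 15; O is in period 2, group 16; Na is in period 3, group 1; K is in period 4, group 1.
Across a period the outer electron is held more tightly (higher IE₁); down a group it sits in a higher shell, more shielded, and comes off more easily.
These span different periods and groups, so the two trends combine.
Na > K: they share group 1; the group trend gives Na the larger value.
O > Na: relative to Na, both the across-period and down-group shifts push O's first ionization energy up.
N > O: this pair runs against the simple trend — see the exception note.
Note the exception: N has a higher first ionization energy than O, contrary to the simple trend — pairing an electron in O's 2p⁴ costs repulsion energy, so O ionizes more easily than half-filled N (2p³).
For reference (kJ/mol): N 1402, O 1314, Na 496, K 419.
So from highest to lowest: N > O > Na > K.

N > O > Na > K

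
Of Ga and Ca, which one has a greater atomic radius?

Ca

Ca is in period 4, group 2; Ga is in period 4, group 13.
Across a period the added protons contract the valence shell; down a group each new principal shell makes the atom larger.
All lie in period 4, so atomic radius increases right to left.
So Ca has the greater atomic radius (Ca > Ga).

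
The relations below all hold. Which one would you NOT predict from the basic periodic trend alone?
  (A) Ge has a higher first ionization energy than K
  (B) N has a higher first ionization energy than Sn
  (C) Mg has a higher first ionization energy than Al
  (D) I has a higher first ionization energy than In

(C)

The general trend: first ionization energy increases across a period and decreases down a group.
(A) Ge (period 4, group 14) vs K (period 4, group 1): the stated order agrees with the simple trend.
(B) N (period 2, group 15) vs Sn (period 5, group 14): the stated order agrees with the simple trend.
(C) Mg (period 3, group 2) vs Al (period 3, group 13): the stated order contradicts the simple trend.
(D) I (period 5, group 17) vs In (period 5, group 13): the stated order agrees with the simple trend.
The exception is (C): Al's single 3p electron is easier to remove than one from Mg's filled 3s².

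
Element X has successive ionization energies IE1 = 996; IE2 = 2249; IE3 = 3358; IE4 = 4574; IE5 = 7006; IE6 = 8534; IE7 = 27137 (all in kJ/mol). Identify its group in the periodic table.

Group 16

Look for the largest jump between consecutive ionization energies: IE7/IE6 ≈ 3.2, far larger than any earlier ratio.
That jump marks the point where a core electron is being removed. So the atom has 6 valence electrons.
A main-group element with 6 valence electrons is in group 16.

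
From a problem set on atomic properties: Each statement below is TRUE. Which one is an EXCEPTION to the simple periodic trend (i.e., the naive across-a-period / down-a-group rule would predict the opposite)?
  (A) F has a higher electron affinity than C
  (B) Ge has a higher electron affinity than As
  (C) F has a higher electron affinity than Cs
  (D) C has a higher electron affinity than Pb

(B)

The general trend: electron affinity increases across a period and decreases down a group.
(A) F (period 2, group 17) vs C (period 2, group 14): the stated order agrees with the simple trend.
(B) Ge (period 4, group 14) vs As (period 4, group 15): the stated order contradicts the simple trend.
(C) F (period 2, group 17) vs Cs (period 6, group 1): the stated order agrees with the simple trend.
(D) C (period 2, group 14) vs Pb (period 6, group 14): the stated order agrees with the simple trend.
The exception is (B): adding an electron to As's half-filled 4p³ is unfavourable, so Ge (4p²) has the more exothermic EA.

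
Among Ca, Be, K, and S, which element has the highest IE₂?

After 1 electron has been removed, what remains? Ca⁺ still has 1 valence electron; Be⁺ still has 1 valence electron; K⁺ is the bare [Ar] core; S⁺ still has 5 valence electrons.
Pulling an electron out of a noble-gas core costs far more than removing a remaining valence electron, so K sits at the high end of IE_2.
Valence configurations: Ca⁺ [Ar]4s¹, Be⁺ [He]2s¹, S⁺ [Ne]3s²3p³.
Tabulated IE_2 (kJ/mol): Ca 1145, Be 1757, K 3052, S 2252.
Hence IE_2: Ca < Be < S < K.

K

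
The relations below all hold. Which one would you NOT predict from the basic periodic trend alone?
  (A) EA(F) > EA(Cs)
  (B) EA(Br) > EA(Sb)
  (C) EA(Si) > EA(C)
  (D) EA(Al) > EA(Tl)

(C)

The general trend: electron affinity increases across a period and decreases down a group.
(A) F (period 2, group 17) vs Cs (period 6, group 1): the stated order agrees with the simple trend.
(B) Br (period 4, group 17) vs Sb (period 5, group 15): the stated order agrees with the simple trend.
(C) Si (period 3, group 14) vs C (period 2, group 14): the stated order contradicts the simple trend.
(D) Al (period 3, group 13) vs Tl (period 6, group 13): the stated order agrees with the simple trend.
The exception is (C): Si's larger, more diffuse 3p orbitals accept an added electron slightly more readily than C's compact 2p.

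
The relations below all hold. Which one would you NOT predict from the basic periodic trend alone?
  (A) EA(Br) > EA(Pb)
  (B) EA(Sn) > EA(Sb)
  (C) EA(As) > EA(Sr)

(B)

The general trend: electron affinity increases across a period and decreases down a group.
(A) Br (period 4, group 17) vs Pb (period 6, group 14): the stated order agrees with the simple trend.
(B) Sn (period 5, group 14) vs Sb (period 5, group 15): the stated order contradicts the simple trend.
(C) As (period 4, group 15) vs Sr (period 5, group 2): the stated order agrees with the simple trend.
The exception is (B): adding an electron to Sb's half-filled 5p³ is unfavourable, so Sn has the more exothermic EA.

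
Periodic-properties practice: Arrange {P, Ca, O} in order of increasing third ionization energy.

P < Ca < O

IE_3 is the cost of taking one more electron from the +2 cation: P²⁺ still has 3 valence electrons; Ca²⁺ is the bare [Ar] core; O²⁺ still has 4 valence electrons.
Usually core removal costs more than valence removal, but here the competition is close: a tightly held n=2 valence electron can cost more to remove than an n=3 core electron, so the actual values have to decide it.
Valence configurations: P²⁺ [Ne]3s²3p¹, O²⁺ [He]2s²2p².
The numbers (kJ/mol): P 2914, Ca 4912, O 5300.
Putting it together, IE_3: P < Ca < O.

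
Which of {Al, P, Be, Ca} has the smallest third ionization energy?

Al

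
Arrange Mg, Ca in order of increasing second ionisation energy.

Ca < Mg

The second ionization energy removes an electron from the +1 ion. For each element: Mg⁺ still has 1 valence electron; Ca⁺ still has 1 valence electron.
All are still removing valence electrons, so compare the +1 ions as you would atoms: IE_2 generally rises across a period (higher Z_eff) and falls down a group (larger shell), subject to the usual subshell exceptions.
Valence configurations: Mg⁺ [Ne]3s¹, Ca⁺ [Ar]4s¹.
Approximate IE_2 values (kJ/mol): Mg 1451, Ca 1145.
Putting it together, IE_2: Ca < Mg.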